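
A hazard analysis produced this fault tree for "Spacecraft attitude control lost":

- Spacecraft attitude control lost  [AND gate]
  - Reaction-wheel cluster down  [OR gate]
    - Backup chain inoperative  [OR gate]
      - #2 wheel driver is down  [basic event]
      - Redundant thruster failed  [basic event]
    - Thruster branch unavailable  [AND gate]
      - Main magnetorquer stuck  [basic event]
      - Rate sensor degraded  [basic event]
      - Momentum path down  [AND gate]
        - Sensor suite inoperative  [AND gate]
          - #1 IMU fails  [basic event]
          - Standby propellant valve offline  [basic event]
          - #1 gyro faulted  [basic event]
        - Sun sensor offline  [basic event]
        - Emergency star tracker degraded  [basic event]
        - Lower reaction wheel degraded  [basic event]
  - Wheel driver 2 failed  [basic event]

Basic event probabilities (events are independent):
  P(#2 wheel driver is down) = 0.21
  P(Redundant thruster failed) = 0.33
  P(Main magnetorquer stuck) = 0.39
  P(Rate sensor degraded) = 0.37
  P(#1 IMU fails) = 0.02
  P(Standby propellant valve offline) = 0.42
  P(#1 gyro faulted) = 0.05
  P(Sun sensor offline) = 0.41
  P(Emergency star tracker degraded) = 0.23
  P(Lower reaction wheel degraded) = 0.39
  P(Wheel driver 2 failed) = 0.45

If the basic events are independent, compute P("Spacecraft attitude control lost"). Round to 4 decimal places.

0.2118

P(Backup chain inoperative) [OR] = 1 − (1−0.21) × (1−0.33) = 0.470700
P(Sensor suite inoperative) [AND] = 0.02 × 0.42 × 0.05 = 0.000420
P(Momentum path down) [AND] = 0.000420 × 0.41 × 0.23 × 0.39 = 0.000015
P(Thruster branch unavailable) [AND] = 0.39 × 0.37 × 0.000015 = 0.000002
P(Reaction-wheel cluster down) [OR] = 1 − (1−0.470700) × (1−0.000002) = 0.470701
P(Spacecraft attitude control lost) [AND] = 0.470701 × 0.45 = 0.211815
Rounded to 4 decimal places: P(Spacecraft attitude control lost) ≈ 0.2118.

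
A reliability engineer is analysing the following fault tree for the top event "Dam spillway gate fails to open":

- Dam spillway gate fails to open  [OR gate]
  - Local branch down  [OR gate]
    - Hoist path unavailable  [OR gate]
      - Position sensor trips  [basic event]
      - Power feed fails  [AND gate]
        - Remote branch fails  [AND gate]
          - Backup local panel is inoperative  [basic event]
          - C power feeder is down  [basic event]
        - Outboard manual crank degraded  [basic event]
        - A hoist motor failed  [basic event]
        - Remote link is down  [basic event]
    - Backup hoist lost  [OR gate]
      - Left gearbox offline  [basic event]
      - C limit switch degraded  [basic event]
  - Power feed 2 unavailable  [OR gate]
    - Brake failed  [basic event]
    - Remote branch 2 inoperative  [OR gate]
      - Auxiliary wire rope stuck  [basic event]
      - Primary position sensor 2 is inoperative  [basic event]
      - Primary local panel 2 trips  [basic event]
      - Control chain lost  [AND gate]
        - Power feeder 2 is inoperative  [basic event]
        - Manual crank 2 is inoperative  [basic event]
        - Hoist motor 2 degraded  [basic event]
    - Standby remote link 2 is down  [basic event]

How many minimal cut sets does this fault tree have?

10

Remote branch fails [AND]: one cut set from each child combined → 1 × 1 = 1 cut set(s).
Power feed fails [AND]: one cut set from each child combined → 1 × 1 × 1 × 1 = 1 cut set(s).
Hoist path unavailable [OR]: union of children's cut sets → 2 cut set(s).
Backup hoist lost [OR]: union of children's cut sets → 2 cut set(s).
Local branch down [OR]: union of children's cut sets → 4 cut set(s).
Control chain lost [AND]: one cut set from each child combined → 1 × 1 × 1 = 1 cut set(s).
Remote branch 2 inoperative [OR]: union of children's cut sets → 4 cut set(s).
Power feed 2 unavailable [OR]: union of children's cut sets → 6 cut set(s).
Dam spillway gate fails to open [OR]: union of children's cut sets → 10 cut set(s).
Minimal cut sets: {Position sensor trips}; {A hoist motor failed, Backup local panel is inoperative, C power feeder is down, Outboard manual crank degraded, Remote link is down}; {Left gearbox offline}; {C limit switch degraded}; {Brake failed}; {Auxiliary wire rope stuck}; {Primary position sensor 2 is inoperative}; {Primary local panel 2 trips}; {Hoist motor 2 degraded, Manual crank 2 is inoperative, Power feeder 2 is inoperative}; {Standby remote link 2 is down}.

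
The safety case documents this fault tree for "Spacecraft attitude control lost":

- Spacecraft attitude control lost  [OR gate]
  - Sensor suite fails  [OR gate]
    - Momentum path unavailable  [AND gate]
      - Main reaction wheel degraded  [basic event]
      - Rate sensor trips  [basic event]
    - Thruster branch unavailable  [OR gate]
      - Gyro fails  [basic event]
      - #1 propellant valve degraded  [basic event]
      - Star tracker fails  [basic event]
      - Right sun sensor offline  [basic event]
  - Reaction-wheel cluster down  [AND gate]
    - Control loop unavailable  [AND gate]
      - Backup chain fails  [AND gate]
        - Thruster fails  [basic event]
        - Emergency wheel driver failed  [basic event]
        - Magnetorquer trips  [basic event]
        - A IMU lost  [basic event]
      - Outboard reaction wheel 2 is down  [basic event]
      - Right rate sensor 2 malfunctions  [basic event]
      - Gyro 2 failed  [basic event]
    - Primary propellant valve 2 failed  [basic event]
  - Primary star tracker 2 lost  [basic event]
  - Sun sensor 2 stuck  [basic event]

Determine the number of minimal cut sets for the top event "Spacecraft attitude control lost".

Momentum path unavailable [AND]: one cut set from each child combined → 1 × 1 = 1 cut set(s).
Thruster branch unavailable [OR]: union of children's cut sets → 4 cut set(s).
Sensor suite fails [OR]: union of children's cut sets → 5 cut set(s).
Backup chain fails [AND]: one cut set from each child combined → 1 × 1 × 1 × 1 = 1 cut set(s).
Control loop unavailable [AND]: one cut set from each child combined → 1 × 1 × 1 × 1 = 1 cut set(s).
Reaction-wheel cluster down [AND]: one cut set from each child combined → 1 × 1 = 1 cut set(s).
Spacecraft attitude control lost [OR]: union of children's cut sets → 8 cut set(s).
Minimal cut sets: {Main reaction wheel degraded, Rate sensor trips}; {Gyro fails}; {#1 propellant valve degraded}; {Star tracker fails}; {Right sun sensor offline}; {A IMU lost, Emergency wheel driver failed, Gyro 2 failed, Magnetorquer trips, Outboard reaction wheel 2 is down, Primary propellant valve 2 failed, Right rate sensor 2 malfunctions, Thruster fails}; {Primary star tracker 2 lost}; {Sun sensor 2 stuck}.

8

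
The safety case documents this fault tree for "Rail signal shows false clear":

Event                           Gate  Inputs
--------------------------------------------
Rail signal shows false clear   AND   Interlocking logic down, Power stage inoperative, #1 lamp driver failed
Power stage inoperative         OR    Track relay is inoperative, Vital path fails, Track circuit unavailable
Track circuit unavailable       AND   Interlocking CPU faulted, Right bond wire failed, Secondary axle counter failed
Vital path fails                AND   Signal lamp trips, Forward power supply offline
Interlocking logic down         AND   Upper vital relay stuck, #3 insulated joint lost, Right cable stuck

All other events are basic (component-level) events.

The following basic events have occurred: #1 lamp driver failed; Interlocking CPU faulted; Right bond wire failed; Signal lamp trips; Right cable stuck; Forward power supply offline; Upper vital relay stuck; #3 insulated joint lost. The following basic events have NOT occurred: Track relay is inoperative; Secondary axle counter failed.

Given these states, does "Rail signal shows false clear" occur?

Yes

Interlocking logic down [AND]: Upper vital relay stuck=occurs, #3 insulated joint lost=occurs, Right cable stuck=occurs → all inputs occur → occurs.
Vital path fails [AND]: Signal lamp trips=occurs, Forward power supply offline=occurs → all inputs occur → occurs.
Track circuit unavailable [AND]: Interlocking CPU faulted=occurs, Right bond wire failed=occurs, Secondary axle counter failed=not → not all inputs occur → does not occur.
Power stage inoperative [OR]: Track relay is inoperative=not, Vital path fails=occurs, Track circuit unavailable=not → at least one input occurs → occurs.
Rail signal shows false clear [AND]: Interlocking logic down=occurs, Power stage inoperative=occurs, #1 lamp driver failed=occurs → all inputs occur → occurs.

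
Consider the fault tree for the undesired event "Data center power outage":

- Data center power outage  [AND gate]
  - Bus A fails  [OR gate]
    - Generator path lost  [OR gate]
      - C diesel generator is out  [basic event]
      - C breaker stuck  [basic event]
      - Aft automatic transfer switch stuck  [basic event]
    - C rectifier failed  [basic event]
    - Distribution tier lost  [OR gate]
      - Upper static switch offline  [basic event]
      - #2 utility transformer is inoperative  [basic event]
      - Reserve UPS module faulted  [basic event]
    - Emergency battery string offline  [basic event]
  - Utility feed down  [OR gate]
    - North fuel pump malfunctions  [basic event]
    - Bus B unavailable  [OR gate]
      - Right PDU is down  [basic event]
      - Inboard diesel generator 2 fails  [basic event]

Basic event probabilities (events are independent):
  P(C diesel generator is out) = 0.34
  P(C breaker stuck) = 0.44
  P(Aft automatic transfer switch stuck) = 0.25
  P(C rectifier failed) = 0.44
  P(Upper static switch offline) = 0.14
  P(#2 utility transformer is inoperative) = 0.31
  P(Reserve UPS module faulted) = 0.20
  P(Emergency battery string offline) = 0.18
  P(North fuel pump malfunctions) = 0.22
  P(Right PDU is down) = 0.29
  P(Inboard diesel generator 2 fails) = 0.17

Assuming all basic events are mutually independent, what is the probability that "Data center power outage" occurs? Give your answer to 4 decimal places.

0.5077

P(Generator path lost) [OR] = 1 − (1−0.34) × (1−0.44) × (1−0.25) = 0.722800
P(Distribution tier lost) [OR] = 1 − (1−0.14) × (1−0.31) × (1−0.20) = 0.525280
P(Bus A fails) [OR] = 1 − (1−0.722800) × (1−0.44) × (1−0.525280) × (1−0.18) = 0.939573
P(Bus B unavailable) [OR] = 1 − (1−0.29) × (1−0.17) = 0.410700
P(Utility feed down) [OR] = 1 − (1−0.22) × (1−0.410700) = 0.540346
P(Data center power outage) [AND] = 0.939573 × 0.540346 = 0.507695
Rounded to 4 decimal places: P(Data center power outage) ≈ 0.5077.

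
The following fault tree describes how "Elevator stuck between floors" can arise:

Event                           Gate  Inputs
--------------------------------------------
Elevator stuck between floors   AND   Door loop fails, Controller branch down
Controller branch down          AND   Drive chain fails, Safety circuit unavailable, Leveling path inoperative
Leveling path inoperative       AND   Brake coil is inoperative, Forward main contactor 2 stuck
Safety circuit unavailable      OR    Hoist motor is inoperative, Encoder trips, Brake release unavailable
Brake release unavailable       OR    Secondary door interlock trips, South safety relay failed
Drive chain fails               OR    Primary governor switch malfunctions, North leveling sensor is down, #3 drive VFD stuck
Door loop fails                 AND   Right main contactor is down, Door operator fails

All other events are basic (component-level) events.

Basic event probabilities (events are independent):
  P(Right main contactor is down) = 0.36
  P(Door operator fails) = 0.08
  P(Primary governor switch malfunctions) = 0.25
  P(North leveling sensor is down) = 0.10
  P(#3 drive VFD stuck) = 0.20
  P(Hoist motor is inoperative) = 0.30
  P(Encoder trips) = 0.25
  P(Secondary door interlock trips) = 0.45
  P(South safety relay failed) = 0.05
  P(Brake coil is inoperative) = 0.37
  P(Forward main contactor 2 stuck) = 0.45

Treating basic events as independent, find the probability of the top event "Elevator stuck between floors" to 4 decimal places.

0.0016

P(Door loop fails) [AND] = 0.36 × 0.08 = 0.028800
P(Drive chain fails) [OR] = 1 − (1−0.25) × (1−0.10) × (1−0.20) = 0.460000
P(Brake release unavailable) [OR] = 1 − (1−0.45) × (1−0.05) = 0.477500
P(Safety circuit unavailable) [OR] = 1 − (1−0.30) × (1−0.25) × (1−0.477500) = 0.725688
P(Leveling path inoperative) [AND] = 0.37 × 0.45 = 0.166500
P(Controller branch down) [AND] = 0.460000 × 0.725688 × 0.166500 = 0.055580
P(Elevator stuck between floors) [AND] = 0.028800 × 0.055580 = 0.001601
Rounded to 4 decimal places: P(Elevator stuck between floors) ≈ 0.0016.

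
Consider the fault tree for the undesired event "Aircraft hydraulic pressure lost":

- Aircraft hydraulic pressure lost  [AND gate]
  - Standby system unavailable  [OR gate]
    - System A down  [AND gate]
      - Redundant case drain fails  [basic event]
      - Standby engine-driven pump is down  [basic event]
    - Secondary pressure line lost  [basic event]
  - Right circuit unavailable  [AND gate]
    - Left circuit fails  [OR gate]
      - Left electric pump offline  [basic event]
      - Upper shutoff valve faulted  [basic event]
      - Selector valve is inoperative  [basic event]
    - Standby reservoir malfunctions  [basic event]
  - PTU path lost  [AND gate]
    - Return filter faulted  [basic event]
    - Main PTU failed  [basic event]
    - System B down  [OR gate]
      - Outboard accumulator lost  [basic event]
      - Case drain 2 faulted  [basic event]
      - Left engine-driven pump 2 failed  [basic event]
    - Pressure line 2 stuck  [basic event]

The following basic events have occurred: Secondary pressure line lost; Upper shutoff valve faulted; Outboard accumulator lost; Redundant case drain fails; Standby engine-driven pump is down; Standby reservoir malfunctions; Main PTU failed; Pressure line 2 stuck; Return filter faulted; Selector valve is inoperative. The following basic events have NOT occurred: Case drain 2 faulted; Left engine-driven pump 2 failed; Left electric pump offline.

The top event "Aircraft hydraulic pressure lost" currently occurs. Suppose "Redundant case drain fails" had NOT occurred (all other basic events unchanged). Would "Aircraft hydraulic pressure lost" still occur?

Counterfactual: set "Redundant case drain fails" to not occurred.
System A down [AND]: Redundant case drain fails=not, Standby engine-driven pump is down=occurs → not all inputs occur → does not occur.
Standby system unavailable [OR]: System A down=not, Secondary pressure line lost=occurs → at least one input occurs → occurs.
Left circuit fails [OR]: Left electric pump offline=not, Upper shutoff valve faulted=occurs, Selector valve is inoperative=occurs → at least one input occurs → occurs.
Right circuit unavailable [AND]: Left circuit fails=occurs, Standby reservoir malfunctions=occurs → all inputs occur → occurs.
System B down [OR]: Outboard accumulator lost=occurs, Case drain 2 faulted=not, Left engine-driven pump 2 failed=not → at least one input occurs → occurs.
PTU path lost [AND]: Return filter faulted=occurs, Main PTU failed=occurs, System B down=occurs, Pressure line 2 stuck=occurs → all inputs occur → occurs.
Aircraft hydraulic pressure lost [AND]: Standby system unavailable=occurs, Right circuit unavailable=occurs, PTU path lost=occurs → all inputs occur → occurs.

Yes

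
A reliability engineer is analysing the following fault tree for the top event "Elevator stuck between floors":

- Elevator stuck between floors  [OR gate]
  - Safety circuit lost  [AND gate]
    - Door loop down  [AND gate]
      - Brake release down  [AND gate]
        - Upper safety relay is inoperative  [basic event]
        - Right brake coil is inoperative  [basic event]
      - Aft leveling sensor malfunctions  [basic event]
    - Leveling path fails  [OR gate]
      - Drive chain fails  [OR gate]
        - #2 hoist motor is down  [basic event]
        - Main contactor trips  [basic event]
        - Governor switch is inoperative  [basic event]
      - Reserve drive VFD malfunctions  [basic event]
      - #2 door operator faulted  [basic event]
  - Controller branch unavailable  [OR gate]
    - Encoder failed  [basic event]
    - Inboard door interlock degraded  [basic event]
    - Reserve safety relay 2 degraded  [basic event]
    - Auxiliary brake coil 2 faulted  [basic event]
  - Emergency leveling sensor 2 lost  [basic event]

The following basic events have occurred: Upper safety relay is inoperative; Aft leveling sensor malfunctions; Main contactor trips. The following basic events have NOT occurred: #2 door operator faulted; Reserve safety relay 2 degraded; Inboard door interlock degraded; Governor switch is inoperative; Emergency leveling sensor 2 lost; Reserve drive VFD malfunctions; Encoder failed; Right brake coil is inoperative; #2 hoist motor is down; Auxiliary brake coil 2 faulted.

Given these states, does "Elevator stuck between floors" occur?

Brake release down [AND]: Upper safety relay is inoperative=occurs, Right brake coil is inoperative=not → not all inputs occur → does not occur.
Door loop down [AND]: Brake release down=not, Aft leveling sensor malfunctions=occurs → not all inputs occur → does not occur.
Drive chain fails [OR]: #2 hoist motor is down=not, Main contactor trips=occurs, Governor switch is inoperative=not → at least one input occurs → occurs.
Leveling path fails [OR]: Drive chain fails=occurs, Reserve drive VFD malfunctions=not, #2 door operator faulted=not → at least one input occurs → occurs.
Safety circuit lost [AND]: Door loop down=not, Leveling path fails=occurs → not all inputs occur → does not occur.
Controller branch unavailable [OR]: Encoder failed=not, Inboard door interlock degraded=not, Reserve safety relay 2 degraded=not, Auxiliary brake coil 2 faulted=not → no input occurs → does not occur.
Elevator stuck between floors [OR]: Safety circuit lost=not, Controller branch unavailable=not, Emergency leveling sensor 2 lost=not → no input occurs → does not occur.

No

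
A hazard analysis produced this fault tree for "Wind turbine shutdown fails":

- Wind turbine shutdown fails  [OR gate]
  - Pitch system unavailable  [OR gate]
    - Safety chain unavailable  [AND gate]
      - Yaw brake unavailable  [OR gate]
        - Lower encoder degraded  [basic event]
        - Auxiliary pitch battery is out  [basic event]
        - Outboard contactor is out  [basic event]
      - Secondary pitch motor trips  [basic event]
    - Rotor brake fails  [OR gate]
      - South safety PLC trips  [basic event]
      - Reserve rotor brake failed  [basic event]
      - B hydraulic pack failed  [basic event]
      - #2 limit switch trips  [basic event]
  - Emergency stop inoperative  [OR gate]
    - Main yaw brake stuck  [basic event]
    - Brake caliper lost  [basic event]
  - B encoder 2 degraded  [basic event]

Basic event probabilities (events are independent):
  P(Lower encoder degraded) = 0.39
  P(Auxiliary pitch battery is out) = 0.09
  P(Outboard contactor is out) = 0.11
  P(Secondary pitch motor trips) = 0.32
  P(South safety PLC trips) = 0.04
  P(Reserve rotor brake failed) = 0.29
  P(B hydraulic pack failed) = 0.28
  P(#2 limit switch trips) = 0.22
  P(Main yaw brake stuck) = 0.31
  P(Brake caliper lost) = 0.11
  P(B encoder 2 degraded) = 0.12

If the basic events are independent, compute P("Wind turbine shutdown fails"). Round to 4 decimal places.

P(Yaw brake unavailable) [OR] = 1 − (1−0.39) × (1−0.09) × (1−0.11) = 0.505961
P(Safety chain unavailable) [AND] = 0.505961 × 0.32 = 0.161908
P(Rotor brake fails) [OR] = 1 − (1−0.04) × (1−0.29) × (1−0.28) × (1−0.22) = 0.617213
P(Pitch system unavailable) [OR] = 1 − (1−0.161908) × (1−0.617213) = 0.679189
P(Emergency stop inoperative) [OR] = 1 − (1−0.31) × (1−0.11) = 0.385900
P(Wind turbine shutdown fails) [OR] = 1 − (1−0.679189) × (1−0.385900) × (1−0.12) = 0.826631
Rounded to 4 decimal places: P(Wind turbine shutdown fails) ≈ 0.8266.

0.8266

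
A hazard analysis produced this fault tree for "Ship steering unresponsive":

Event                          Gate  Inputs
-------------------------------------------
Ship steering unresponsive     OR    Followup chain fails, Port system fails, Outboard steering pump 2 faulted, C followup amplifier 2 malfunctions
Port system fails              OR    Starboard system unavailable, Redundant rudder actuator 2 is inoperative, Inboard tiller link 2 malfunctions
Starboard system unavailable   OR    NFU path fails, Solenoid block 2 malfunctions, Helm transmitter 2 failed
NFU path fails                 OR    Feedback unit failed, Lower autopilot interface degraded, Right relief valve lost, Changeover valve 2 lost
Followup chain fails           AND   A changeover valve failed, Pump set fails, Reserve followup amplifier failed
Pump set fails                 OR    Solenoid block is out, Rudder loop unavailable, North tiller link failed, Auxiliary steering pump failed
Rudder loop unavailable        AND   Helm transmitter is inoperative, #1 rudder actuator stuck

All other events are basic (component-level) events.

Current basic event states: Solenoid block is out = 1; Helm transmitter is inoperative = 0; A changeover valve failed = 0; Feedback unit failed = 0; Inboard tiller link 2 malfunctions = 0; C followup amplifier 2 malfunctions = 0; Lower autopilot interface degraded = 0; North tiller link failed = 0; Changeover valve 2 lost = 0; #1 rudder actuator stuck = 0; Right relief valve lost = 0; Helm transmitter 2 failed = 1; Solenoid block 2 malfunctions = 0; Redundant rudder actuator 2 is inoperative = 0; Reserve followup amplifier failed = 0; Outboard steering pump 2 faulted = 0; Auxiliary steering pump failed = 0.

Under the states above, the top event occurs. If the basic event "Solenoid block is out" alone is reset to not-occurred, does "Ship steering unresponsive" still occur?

Yes

Counterfactual: set "Solenoid block is out" to not occurred.
Rudder loop unavailable [AND]: Helm transmitter is inoperative=not, #1 rudder actuator stuck=not → not all inputs occur → does not occur.
Pump set fails [OR]: Solenoid block is out=not, Rudder loop unavailable=not, North tiller link failed=not, Auxiliary steering pump failed=not → no input occurs → does not occur.
Followup chain fails [AND]: A changeover valve failed=not, Pump set fails=not, Reserve followup amplifier failed=not → not all inputs occur → does not occur.
NFU path fails [OR]: Feedback unit failed=not, Lower autopilot interface degraded=not, Right relief valve lost=not, Changeover valve 2 lost=not → no input occurs → does not occur.
Starboard system unavailable [OR]: NFU path fails=not, Solenoid block 2 malfunctions=not, Helm transmitter 2 failed=occurs → at least one input occurs → occurs.
Port system fails [OR]: Starboard system unavailable=occurs, Redundant rudder actuator 2 is inoperative=not, Inboard tiller link 2 malfunctions=not → at least one input occurs → occurs.
Ship steering unresponsive [OR]: Followup chain fails=not, Port system fails=occurs, Outboard steering pump 2 faulted=not, C followup amplifier 2 malfunctions=not → at least one input occurs → occurs.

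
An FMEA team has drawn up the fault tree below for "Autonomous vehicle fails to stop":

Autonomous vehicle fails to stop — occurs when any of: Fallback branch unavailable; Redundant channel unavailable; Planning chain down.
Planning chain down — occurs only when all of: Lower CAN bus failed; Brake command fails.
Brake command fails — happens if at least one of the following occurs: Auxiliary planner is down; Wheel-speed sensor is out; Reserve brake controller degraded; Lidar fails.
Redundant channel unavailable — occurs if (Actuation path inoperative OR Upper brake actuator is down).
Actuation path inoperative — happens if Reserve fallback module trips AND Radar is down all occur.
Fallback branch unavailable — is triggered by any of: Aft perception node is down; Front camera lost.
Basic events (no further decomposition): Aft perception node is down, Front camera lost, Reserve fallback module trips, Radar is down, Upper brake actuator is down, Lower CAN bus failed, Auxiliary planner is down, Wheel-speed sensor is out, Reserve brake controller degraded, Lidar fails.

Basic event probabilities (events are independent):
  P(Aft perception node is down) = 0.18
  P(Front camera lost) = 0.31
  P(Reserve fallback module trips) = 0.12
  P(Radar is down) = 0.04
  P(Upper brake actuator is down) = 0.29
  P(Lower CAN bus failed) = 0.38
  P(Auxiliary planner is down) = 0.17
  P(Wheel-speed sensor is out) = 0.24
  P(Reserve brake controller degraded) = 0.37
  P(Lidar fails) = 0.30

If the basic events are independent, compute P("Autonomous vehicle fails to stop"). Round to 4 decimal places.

P(Fallback branch unavailable) [OR] = 1 − (1−0.18) × (1−0.31) = 0.434200
P(Actuation path inoperative) [AND] = 0.12 × 0.04 = 0.004800
P(Redundant channel unavailable) [OR] = 1 − (1−0.004800) × (1−0.29) = 0.293408
P(Brake command fails) [OR] = 1 − (1−0.17) × (1−0.24) × (1−0.37) × (1−0.30) = 0.721817
P(Planning chain down) [AND] = 0.38 × 0.721817 = 0.274290
P(Autonomous vehicle fails to stop) [OR] = 1 − (1−0.434200) × (1−0.293408) × (1−0.274290) = 0.709869
Rounded to 4 decimal places: P(Autonomous vehicle fails to stop) ≈ 0.7099.

0.7099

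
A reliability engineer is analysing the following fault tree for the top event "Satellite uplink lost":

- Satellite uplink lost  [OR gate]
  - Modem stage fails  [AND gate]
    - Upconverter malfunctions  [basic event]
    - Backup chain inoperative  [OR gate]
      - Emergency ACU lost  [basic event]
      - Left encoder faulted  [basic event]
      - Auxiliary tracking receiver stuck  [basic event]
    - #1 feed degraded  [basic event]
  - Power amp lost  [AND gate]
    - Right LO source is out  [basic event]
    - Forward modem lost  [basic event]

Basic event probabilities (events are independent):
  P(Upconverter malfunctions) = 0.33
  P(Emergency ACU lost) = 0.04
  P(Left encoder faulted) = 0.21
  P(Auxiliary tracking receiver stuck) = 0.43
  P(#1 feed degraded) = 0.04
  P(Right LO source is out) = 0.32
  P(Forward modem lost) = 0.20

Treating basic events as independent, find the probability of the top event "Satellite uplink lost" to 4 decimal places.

0.0710

P(Backup chain inoperative) [OR] = 1 − (1−0.04) × (1−0.21) × (1−0.43) = 0.567712
P(Modem stage fails) [AND] = 0.33 × 0.567712 × 0.04 = 0.007494
P(Power amp lost) [AND] = 0.32 × 0.20 = 0.064000
P(Satellite uplink lost) [OR] = 1 − (1−0.007494) × (1−0.064000) = 0.071014
Rounded to 4 decimal places: P(Satellite uplink lost) ≈ 0.0710.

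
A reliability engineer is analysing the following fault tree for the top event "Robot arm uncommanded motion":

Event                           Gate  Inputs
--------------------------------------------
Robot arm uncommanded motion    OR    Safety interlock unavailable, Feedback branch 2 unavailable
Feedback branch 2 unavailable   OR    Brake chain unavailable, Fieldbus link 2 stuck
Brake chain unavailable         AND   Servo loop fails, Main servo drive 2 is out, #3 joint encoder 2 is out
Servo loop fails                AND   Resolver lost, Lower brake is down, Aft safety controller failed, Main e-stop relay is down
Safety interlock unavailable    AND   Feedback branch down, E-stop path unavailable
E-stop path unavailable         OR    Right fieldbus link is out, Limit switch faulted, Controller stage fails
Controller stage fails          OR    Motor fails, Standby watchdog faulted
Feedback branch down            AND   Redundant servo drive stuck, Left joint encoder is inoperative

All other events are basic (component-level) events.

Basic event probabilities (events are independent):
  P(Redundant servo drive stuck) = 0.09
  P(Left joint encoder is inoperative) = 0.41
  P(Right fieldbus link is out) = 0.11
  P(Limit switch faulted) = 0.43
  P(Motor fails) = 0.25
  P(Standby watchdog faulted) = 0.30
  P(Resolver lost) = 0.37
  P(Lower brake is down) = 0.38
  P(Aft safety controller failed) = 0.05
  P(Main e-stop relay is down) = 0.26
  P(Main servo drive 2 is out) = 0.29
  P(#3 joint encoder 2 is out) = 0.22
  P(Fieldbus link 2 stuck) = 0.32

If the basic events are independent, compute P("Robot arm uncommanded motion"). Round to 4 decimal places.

P(Feedback branch down) [AND] = 0.09 × 0.41 = 0.036900
P(Controller stage fails) [OR] = 1 − (1−0.25) × (1−0.30) = 0.475000
P(E-stop path unavailable) [OR] = 1 − (1−0.11) × (1−0.43) × (1−0.475000) = 0.733668
P(Safety interlock unavailable) [AND] = 0.036900 × 0.733668 = 0.027072
P(Servo loop fails) [AND] = 0.37 × 0.38 × 0.05 × 0.26 = 0.001828
P(Brake chain unavailable) [AND] = 0.001828 × 0.29 × 0.22 = 0.000117
P(Feedback branch 2 unavailable) [OR] = 1 − (1−0.000117) × (1−0.32) = 0.320080
P(Robot arm uncommanded motion) [OR] = 1 − (1−0.027072) × (1−0.320080) = 0.338487
Rounded to 4 decimal places: P(Robot arm uncommanded motion) ≈ 0.3385.

0.3385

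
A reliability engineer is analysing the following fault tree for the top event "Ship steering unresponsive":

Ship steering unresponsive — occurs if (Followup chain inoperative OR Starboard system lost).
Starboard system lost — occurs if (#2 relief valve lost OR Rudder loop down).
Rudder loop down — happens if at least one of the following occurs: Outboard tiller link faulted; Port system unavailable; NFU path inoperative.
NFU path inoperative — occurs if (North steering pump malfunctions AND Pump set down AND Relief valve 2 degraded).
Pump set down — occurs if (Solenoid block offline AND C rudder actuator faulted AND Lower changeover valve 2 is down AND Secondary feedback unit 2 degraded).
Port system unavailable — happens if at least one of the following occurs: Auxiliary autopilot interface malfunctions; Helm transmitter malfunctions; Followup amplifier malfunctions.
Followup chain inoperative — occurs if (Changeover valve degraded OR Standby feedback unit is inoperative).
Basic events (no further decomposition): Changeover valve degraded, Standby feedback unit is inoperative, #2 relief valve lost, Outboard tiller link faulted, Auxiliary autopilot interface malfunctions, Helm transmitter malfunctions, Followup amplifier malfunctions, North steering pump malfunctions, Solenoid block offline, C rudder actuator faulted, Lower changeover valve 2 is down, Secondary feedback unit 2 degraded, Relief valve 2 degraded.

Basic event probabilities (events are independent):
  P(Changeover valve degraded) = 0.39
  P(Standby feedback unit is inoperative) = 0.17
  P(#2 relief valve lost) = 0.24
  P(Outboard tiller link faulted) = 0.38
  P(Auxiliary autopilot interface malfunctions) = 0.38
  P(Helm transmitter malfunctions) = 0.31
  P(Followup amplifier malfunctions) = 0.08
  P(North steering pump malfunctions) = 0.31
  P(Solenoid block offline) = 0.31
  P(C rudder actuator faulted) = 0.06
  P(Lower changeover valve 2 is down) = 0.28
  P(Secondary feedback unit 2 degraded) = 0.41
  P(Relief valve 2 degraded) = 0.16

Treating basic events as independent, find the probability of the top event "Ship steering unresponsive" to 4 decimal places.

0.9061

P(Followup chain inoperative) [OR] = 1 − (1−0.39) × (1−0.17) = 0.493700
P(Port system unavailable) [OR] = 1 − (1−0.38) × (1−0.31) × (1−0.08) = 0.606424
P(Pump set down) [AND] = 0.31 × 0.06 × 0.28 × 0.41 = 0.002135
P(NFU path inoperative) [AND] = 0.31 × 0.002135 × 0.16 = 0.000106
P(Rudder loop down) [OR] = 1 − (1−0.38) × (1−0.606424) × (1−0.000106) = 0.756009
P(Starboard system lost) [OR] = 1 − (1−0.24) × (1−0.756009) = 0.814567
P(Ship steering unresponsive) [OR] = 1 − (1−0.493700) × (1−0.814567) = 0.906115
Rounded to 4 decimal places: P(Ship steering unresponsive) ≈ 0.9061.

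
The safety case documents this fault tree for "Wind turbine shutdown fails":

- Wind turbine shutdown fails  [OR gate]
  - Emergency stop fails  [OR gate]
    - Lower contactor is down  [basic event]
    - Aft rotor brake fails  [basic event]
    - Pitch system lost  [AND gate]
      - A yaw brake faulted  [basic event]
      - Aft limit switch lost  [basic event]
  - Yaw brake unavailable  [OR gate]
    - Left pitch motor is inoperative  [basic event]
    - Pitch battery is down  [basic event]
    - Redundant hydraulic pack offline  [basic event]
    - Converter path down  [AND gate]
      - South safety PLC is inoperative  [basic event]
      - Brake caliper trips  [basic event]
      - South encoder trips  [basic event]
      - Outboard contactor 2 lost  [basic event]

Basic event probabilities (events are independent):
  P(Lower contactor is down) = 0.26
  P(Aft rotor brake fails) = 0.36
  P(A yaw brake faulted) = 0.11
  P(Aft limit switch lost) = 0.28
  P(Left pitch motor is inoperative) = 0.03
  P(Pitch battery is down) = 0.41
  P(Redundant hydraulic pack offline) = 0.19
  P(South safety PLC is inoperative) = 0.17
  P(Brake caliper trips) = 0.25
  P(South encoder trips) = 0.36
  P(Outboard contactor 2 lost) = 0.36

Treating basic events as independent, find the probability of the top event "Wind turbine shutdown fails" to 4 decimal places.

0.7884

P(Pitch system lost) [AND] = 0.11 × 0.28 = 0.030800
P(Emergency stop fails) [OR] = 1 − (1−0.26) × (1−0.36) × (1−0.030800) = 0.540987
P(Converter path down) [AND] = 0.17 × 0.25 × 0.36 × 0.36 = 0.005508
P(Yaw brake unavailable) [OR] = 1 − (1−0.03) × (1−0.41) × (1−0.19) × (1−0.005508) = 0.538990
P(Wind turbine shutdown fails) [OR] = 1 − (1−0.540987) × (1−0.538990) = 0.788390
Rounded to 4 decimal places: P(Wind turbine shutdown fails) ≈ 0.7884.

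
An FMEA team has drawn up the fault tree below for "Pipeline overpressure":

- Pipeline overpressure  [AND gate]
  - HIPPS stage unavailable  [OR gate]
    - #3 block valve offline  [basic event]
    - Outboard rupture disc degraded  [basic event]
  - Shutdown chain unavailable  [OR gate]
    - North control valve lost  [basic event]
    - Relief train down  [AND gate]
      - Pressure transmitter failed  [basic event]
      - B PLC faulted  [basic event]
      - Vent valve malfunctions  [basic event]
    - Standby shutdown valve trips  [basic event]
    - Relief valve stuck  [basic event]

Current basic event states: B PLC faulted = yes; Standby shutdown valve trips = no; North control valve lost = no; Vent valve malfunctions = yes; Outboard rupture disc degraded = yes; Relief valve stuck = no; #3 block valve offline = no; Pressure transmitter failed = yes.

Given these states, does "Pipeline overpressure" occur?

Yes

HIPPS stage unavailable [OR]: #3 block valve offline=not, Outboard rupture disc degraded=occurs → at least one input occurs → occurs.
Relief train down [AND]: Pressure transmitter failed=occurs, B PLC faulted=occurs, Vent valve malfunctions=occurs → all inputs occur → occurs.
Shutdown chain unavailable [OR]: North control valve lost=not, Relief train down=occurs, Standby shutdown valve trips=not, Relief valve stuck=not → at least one input occurs → occurs.
Pipeline overpressure [AND]: HIPPS stage unavailable=occurs, Shutdown chain unavailable=occurs → all inputs occur → occurs.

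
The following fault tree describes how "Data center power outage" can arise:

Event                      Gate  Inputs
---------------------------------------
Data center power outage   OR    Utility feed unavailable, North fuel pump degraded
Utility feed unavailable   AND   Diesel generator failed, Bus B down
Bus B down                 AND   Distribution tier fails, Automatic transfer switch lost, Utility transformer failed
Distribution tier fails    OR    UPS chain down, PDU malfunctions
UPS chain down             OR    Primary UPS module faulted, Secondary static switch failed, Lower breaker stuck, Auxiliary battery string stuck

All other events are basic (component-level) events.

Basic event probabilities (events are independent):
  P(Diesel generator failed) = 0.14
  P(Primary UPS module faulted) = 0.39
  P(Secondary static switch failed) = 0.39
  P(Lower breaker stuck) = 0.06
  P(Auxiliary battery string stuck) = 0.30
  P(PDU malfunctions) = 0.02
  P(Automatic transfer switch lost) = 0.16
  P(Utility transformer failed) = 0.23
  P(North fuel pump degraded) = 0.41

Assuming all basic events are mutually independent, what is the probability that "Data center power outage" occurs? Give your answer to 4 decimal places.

0.4123

P(UPS chain down) [OR] = 1 − (1−0.39) × (1−0.39) × (1−0.06) × (1−0.30) = 0.755158
P(Distribution tier fails) [OR] = 1 − (1−0.755158) × (1−0.02) = 0.760055
P(Bus B down) [AND] = 0.760055 × 0.16 × 0.23 = 0.027970
P(Utility feed unavailable) [AND] = 0.14 × 0.027970 = 0.003916
P(Data center power outage) [OR] = 1 − (1−0.003916) × (1−0.41) = 0.412310
Rounded to 4 decimal places: P(Data center power outage) ≈ 0.4123.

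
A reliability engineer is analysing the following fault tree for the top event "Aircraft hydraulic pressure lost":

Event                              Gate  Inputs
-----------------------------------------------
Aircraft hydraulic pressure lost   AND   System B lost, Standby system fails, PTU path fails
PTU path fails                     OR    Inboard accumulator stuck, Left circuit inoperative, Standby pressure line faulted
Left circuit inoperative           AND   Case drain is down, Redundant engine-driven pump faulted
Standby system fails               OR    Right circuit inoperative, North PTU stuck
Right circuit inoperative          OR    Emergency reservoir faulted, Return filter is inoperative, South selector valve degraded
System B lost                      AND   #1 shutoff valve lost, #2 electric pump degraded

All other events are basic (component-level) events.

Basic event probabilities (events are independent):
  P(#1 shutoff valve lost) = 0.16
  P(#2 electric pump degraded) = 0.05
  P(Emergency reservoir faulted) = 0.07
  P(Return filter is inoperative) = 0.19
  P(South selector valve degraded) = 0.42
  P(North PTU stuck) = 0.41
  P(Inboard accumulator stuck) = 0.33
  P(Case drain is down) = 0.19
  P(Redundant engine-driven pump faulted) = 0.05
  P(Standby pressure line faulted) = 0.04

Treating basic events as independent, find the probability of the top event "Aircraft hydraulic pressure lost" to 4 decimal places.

P(System B lost) [AND] = 0.16 × 0.05 = 0.008000
P(Right circuit inoperative) [OR] = 1 − (1−0.07) × (1−0.19) × (1−0.42) = 0.563086
P(Standby system fails) [OR] = 1 − (1−0.563086) × (1−0.41) = 0.742221
P(Left circuit inoperative) [AND] = 0.19 × 0.05 = 0.009500
P(PTU path fails) [OR] = 1 − (1−0.33) × (1−0.009500) × (1−0.04) = 0.362910
P(Aircraft hydraulic pressure lost) [AND] = 0.008000 × 0.742221 × 0.362910 = 0.002155
Rounded to 4 decimal places: P(Aircraft hydraulic pressure lost) ≈ 0.0022.

0.0022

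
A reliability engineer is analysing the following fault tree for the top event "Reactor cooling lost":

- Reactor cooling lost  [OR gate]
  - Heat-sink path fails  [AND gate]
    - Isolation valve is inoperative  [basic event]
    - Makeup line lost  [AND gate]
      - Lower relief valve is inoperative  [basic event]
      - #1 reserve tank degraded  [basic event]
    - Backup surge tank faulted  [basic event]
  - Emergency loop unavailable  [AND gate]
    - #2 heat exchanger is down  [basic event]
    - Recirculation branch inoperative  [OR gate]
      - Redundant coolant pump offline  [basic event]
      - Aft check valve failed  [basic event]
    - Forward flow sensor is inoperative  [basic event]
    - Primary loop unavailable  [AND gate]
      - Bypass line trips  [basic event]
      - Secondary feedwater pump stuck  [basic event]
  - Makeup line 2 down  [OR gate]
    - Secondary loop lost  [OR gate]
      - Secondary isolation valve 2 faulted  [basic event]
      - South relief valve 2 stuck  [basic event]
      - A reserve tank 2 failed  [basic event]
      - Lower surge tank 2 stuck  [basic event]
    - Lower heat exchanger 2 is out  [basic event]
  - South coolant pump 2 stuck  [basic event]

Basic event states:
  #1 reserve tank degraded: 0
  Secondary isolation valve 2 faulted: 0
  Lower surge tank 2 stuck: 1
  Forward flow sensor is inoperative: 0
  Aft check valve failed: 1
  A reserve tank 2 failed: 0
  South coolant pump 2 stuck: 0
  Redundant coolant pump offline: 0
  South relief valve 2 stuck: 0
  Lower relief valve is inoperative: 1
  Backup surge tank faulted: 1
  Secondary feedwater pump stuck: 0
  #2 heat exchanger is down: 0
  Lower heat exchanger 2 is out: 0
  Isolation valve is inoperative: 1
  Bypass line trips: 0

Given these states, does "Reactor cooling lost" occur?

Yes

Makeup line lost [AND]: Lower relief valve is inoperative=occurs, #1 reserve tank degraded=not → not all inputs occur → does not occur.
Heat-sink path fails [AND]: Isolation valve is inoperative=occurs, Makeup line lost=not, Backup surge tank faulted=occurs → not all inputs occur → does not occur.
Recirculation branch inoperative [OR]: Redundant coolant pump offline=not, Aft check valve failed=occurs → at least one input occurs → occurs.
Primary loop unavailable [AND]: Bypass line trips=not, Secondary feedwater pump stuck=not → not all inputs occur → does not occur.
Emergency loop unavailable [AND]: #2 heat exchanger is down=not, Recirculation branch inoperative=occurs, Forward flow sensor is inoperative=not, Primary loop unavailable=not → not all inputs occur → does not occur.
Secondary loop lost [OR]: Secondary isolation valve 2 faulted=not, South relief valve 2 stuck=not, A reserve tank 2 failed=not, Lower surge tank 2 stuck=occurs → at least one input occurs → occurs.
Makeup line 2 down [OR]: Secondary loop lost=occurs, Lower heat exchanger 2 is out=not → at least one input occurs → occurs.
Reactor cooling lost [OR]: Heat-sink path fails=not, Emergency loop unavailable=not, Makeup line 2 down=occurs, South coolant pump 2 stuck=not → at least one input occurs → occurs.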